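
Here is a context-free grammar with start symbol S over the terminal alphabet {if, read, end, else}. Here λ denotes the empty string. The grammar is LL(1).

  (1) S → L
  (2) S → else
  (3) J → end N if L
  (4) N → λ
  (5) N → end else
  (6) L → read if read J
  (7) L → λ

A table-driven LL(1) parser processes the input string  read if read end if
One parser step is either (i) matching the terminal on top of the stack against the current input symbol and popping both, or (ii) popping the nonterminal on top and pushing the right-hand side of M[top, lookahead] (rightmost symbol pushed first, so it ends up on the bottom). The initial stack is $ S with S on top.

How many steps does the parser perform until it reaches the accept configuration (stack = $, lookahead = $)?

      Stack             Input                  Action
   1  $ S               read if read end if $  expand S → L
   2  $ L               read if read end if $  expand L → read if read J
   3  $ J read if read  read if read end if $  match read
   4  $ J read if       if read end if $       match if
   5  $ J read          read end if $          match read
   6  $ J               end if $               expand J → end N if L
   7  $ L if N end      end if $               match end
   8  $ L if N          if $                   expand N → λ
   9  $ L if            if $                   match if
  10  $ L               $                      expand L → λ
Accept reached after 10 steps.

10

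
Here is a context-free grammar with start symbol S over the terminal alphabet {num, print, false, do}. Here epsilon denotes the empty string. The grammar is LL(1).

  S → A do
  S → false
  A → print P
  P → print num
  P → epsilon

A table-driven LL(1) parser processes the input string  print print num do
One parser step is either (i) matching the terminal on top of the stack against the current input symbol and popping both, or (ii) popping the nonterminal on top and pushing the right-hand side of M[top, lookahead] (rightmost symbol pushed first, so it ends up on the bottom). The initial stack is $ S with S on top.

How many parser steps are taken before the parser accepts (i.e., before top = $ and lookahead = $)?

7

     Stack           Input                 Action
  1  $ S             print print num do $  expand S → A do
  2  $ do A          print print num do $  expand A → print P
  3  $ do P print    print print num do $  match print
  4  $ do P          print num do $        expand P → print num
  5  $ do num print  print num do $        match print
  6  $ do num        num do $              match num
  7  $ do            do $                  match do
Accept reached after 7 steps.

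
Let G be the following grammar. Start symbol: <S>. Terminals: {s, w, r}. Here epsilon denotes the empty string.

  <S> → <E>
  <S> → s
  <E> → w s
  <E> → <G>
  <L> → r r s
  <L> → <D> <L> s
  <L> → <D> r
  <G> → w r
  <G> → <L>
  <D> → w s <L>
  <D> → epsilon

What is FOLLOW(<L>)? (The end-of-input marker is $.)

{$, r, s, w}

FIRST(<D>): from <D>→w s <L> we get {w}; from <D>→epsilon we get {epsilon}. So FIRST(<D>) = {epsilon, w}.
FIRST(<L>): from <L>→r r s we get {r}; from <L>→<D> <L> s we get {r, w}; from <L>→<D> r we get {r, w}. So FIRST(<L>) = {r, w}.
FIRST(<G>): from <G>→w r we get {w}; from <G>→<L> we get {r, w}. So FIRST(<G>) = {r, w}.
FIRST(<E>): from <E>→w s we get {w}; from <E>→<G> we get {r, w}. So FIRST(<E>) = {r, w}.
FIRST(<S>): from <S>→<E> we get {r, w}; from <S>→s we get {s}. So FIRST(<S>) = {r, s, w}.
FOLLOW(<S>) includes $ since <S> is the start symbol.
FOLLOW(<S>): <S> appears on no right-hand side. Thus FOLLOW(<S>) = {$}.
FOLLOW(<E>): in <S>→<E>, the suffix after <E> is empty, so FOLLOW(<E>) ⊇ FOLLOW(<S>) = {$}. Thus FOLLOW(<E>) = {$}.
FOLLOW(<G>): in <E>→<G>, the suffix after <G> is empty, so FOLLOW(<G>) ⊇ FOLLOW(<E>) = {$}. Thus FOLLOW(<G>) = {$}.
FOLLOW(<D>): in <L>→<D> <L> s, <D> is followed by <L> s with FIRST {r, w}; in <L>→<D> r, <D> is followed by r with FIRST {r}. Thus FOLLOW(<D>) = {r, w}.
FOLLOW(<L>): in <L>→<D> <L> s, <L> is followed by s with FIRST {s}; in <G>→<L>, the suffix after <L> is empty, so FOLLOW(<L>) ⊇ FOLLOW(<G>) = {$}; in <D>→w s <L>, the suffix after <L> is empty, so FOLLOW(<L>) ⊇ FOLLOW(<D>) = {r, w}. Thus FOLLOW(<L>) = {$, r, s, w}.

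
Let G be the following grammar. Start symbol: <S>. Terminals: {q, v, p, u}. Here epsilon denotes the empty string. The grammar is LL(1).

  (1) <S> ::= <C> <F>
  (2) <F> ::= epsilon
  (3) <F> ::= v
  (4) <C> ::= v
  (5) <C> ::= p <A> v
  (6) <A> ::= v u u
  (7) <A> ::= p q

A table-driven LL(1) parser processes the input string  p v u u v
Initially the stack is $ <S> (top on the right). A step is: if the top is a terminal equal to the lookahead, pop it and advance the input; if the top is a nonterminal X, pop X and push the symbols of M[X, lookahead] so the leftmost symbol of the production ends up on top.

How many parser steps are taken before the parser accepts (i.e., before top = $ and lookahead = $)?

9

step 1: stack=$ <S>  input=p v u u v $  — expand <S> ::= <C> <F>
step 2: stack=$ <F> <C>  input=p v u u v $  — expand <C> ::= p <A> v
step 3: stack=$ <F> v <A> p  input=p v u u v $  — match p
step 4: stack=$ <F> v <A>  input=v u u v $  — expand <A> ::= v u u
step 5: stack=$ <F> v u u v  input=v u u v $  — match v
step 6: stack=$ <F> v u u  input=u u v $  — match u
step 7: stack=$ <F> v u  input=u v $  — match u
step 8: stack=$ <F> v  input=v $  — match v
step 9: stack=$ <F>  input=$  — expand <F> ::= epsilon
Accept reached after 9 steps.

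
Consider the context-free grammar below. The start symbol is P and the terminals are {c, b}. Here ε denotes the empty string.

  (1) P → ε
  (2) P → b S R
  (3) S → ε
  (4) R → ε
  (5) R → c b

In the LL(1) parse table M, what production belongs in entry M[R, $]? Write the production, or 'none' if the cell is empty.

R → ε

FIRST(P) = {ε, b}
FIRST(S) = {ε}
FIRST(R) = {ε, c}
FOLLOW(P) includes $ since P is the start symbol.
FOLLOW(P): P appears on no right-hand side. Thus FOLLOW(P) = {$}.
FOLLOW(R): in P→b S R, the suffix after R is empty, so FOLLOW(R) ⊇ FOLLOW(P) = {$}. Thus FOLLOW(R) = {$}.
For R → ε: FIRST(ε) = {ε}, so it goes in M[R, t] for t ∈ {}; since ε ∈ FIRST, also for every t ∈ FOLLOW(R) = {$}.
For R → c b: FIRST(c b) = {c}, so it goes in M[R, t] for t ∈ {c}.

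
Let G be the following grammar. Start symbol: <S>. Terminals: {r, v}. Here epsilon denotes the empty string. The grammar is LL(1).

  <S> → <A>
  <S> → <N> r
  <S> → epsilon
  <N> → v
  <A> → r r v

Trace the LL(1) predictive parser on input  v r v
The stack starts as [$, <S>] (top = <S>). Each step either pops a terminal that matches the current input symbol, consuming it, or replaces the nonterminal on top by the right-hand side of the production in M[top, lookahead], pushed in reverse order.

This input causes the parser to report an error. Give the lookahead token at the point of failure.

     Stack    Input    Action
  1  $ <S>    v r v $  expand <S> → <N> r
  2  $ r <N>  v r v $  expand <N> → v
  3  $ r v    v r v $  match v
  4  $ r      r v $    match r
  5  $        v $      error: stack empty but input remains

v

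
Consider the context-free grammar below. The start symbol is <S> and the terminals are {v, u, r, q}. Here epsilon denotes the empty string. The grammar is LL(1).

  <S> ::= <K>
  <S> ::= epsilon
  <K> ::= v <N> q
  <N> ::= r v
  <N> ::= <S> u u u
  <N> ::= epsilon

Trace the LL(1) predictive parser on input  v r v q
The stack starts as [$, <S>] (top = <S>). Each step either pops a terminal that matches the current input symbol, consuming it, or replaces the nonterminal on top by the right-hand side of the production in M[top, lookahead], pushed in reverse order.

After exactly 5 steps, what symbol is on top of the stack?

v

     Stack      Input      Action
  1  $ <S>      v r v q $  expand <S> ::= <K>
  2  $ <K>      v r v q $  expand <K> ::= v <N> q
  3  $ q <N> v  v r v q $  match v
  4  $ q <N>    r v q $    expand <N> ::= r v
  5  $ q v r    r v q $    match r
Stack after step 5: $ q v (top = v).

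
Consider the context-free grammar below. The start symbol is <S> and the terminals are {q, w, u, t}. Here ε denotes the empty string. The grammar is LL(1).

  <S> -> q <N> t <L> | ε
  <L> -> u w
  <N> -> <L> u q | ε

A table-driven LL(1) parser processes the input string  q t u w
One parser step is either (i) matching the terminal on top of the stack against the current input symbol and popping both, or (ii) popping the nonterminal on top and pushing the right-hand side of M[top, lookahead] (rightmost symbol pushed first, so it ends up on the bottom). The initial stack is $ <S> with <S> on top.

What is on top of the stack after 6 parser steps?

step 1: stack=$ <S>  input=q t u w $  — expand <S> -> q <N> t <L>
step 2: stack=$ <L> t <N> q  input=q t u w $  — match q
step 3: stack=$ <L> t <N>  input=t u w $  — expand <N> -> ε
step 4: stack=$ <L> t  input=t u w $  — match t
step 5: stack=$ <L>  input=u w $  — expand <L> -> u w
step 6: stack=$ w u  input=u w $  — match u
Stack after step 6: $ w (top = w).

w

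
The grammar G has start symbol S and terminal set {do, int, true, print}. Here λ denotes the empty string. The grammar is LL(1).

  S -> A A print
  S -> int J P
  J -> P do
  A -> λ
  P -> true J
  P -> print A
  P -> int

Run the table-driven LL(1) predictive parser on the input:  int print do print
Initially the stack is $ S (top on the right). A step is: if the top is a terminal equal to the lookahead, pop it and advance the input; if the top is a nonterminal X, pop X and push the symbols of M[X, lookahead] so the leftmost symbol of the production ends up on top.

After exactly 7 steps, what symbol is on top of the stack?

     Stack           Input                 Action
  1  $ S             int print do print $  expand S -> int J P
  2  $ P J int       int print do print $  match int
  3  $ P J           print do print $      expand J -> P do
  4  $ P do P        print do print $      expand P -> print A
  5  $ P do A print  print do print $      match print
  6  $ P do A        do print $            expand A -> λ
  7  $ P do          do print $            match do
Stack after step 7: $ P (top = P).

P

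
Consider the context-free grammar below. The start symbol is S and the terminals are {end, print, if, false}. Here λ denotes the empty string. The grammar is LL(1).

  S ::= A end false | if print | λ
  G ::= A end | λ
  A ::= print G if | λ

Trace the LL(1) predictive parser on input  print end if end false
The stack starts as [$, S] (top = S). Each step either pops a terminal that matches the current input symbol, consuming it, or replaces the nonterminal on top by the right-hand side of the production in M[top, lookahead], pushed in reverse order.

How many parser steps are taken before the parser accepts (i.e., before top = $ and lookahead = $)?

     Stack                   Input                     Action
  1  $ S                     print end if end false $  expand S ::= A end false
  2  $ false end A           print end if end false $  expand A ::= print G if
  3  $ false end if G print  print end if end false $  match print
  4  $ false end if G        end if end false $        expand G ::= A end
  5  $ false end if end A    end if end false $        expand A ::= λ
  6  $ false end if end      end if end false $        match end
  7  $ false end if          if end false $            match if
  8  $ false end             end false $               match end
  9  $ false                 false $                   match false
Accept reached after 9 steps.

9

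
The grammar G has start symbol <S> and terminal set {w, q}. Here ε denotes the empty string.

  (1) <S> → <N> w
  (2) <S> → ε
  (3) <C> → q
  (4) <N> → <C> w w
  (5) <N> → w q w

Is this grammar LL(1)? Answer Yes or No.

FIRST(<S>) = {ε, q, w}
FIRST(<C>) = {q}
FIRST(<N>) = {q, w}
FOLLOW(<S>) = {$}
FOLLOW(<C>) = {w}
FOLLOW(<N>) = {w}
Each cell of M receives at most one production.

Yes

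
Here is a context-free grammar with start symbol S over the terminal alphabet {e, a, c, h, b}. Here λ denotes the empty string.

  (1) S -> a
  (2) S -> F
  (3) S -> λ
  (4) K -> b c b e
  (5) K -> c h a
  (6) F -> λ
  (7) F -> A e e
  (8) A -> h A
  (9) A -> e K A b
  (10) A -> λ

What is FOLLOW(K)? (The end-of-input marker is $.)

FIRST(K): from K->b c b e we get {b}; from K->c h a we get {c}. So FIRST(K) = {b, c}.
FIRST(A): from A->h A we get {h}; from A->e K A b we get {e}; from A->λ we get {λ}. So FIRST(A) = {λ, e, h}.
FIRST(F): from F->λ we get {λ}; from F->A e e we get {e, h}. So FIRST(F) = {λ, e, h}.
FIRST(S): from S->a we get {a}; from S->F we get {λ, e, h}; from S->λ we get {λ}. So FIRST(S) = {λ, a, e, h}.
FOLLOW(S) includes $ since S is the start symbol.
FOLLOW(S): S appears on no right-hand side. Thus FOLLOW(S) = {$}.
FOLLOW(K): in A->e K A b, K is followed by A b with FIRST {b, e, h}. Thus FOLLOW(K) = {b, e, h}.
FOLLOW(F): in S->F, the suffix after F is empty, so FOLLOW(F) ⊇ FOLLOW(S) = {$}. Thus FOLLOW(F) = {$}.
FOLLOW(A): in F->A e e, A is followed by e e with FIRST {e}; in A->h A, the suffix after A is empty (adds nothing new); in A->e K A b, A is followed by b with FIRST {b}. Thus FOLLOW(A) = {b, e}.

{b, e, h}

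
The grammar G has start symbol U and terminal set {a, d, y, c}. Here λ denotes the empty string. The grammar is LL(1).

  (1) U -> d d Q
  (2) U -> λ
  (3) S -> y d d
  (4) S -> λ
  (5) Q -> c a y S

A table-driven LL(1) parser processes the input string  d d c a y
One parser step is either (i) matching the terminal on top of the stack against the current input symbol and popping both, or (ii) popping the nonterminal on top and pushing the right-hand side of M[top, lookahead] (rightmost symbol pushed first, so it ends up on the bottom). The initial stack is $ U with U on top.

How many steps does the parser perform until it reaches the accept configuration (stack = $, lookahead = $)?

step 1: stack=$ U  input=d d c a y $  — expand U -> d d Q
step 2: stack=$ Q d d  input=d d c a y $  — match d
step 3: stack=$ Q d  input=d c a y $  — match d
step 4: stack=$ Q  input=c a y $  — expand Q -> c a y S
step 5: stack=$ S y a c  input=c a y $  — match c
step 6: stack=$ S y a  input=a y $  — match a
step 7: stack=$ S y  input=y $  — match y
step 8: stack=$ S  input=$  — expand S -> λ
Accept reached after 8 steps.

8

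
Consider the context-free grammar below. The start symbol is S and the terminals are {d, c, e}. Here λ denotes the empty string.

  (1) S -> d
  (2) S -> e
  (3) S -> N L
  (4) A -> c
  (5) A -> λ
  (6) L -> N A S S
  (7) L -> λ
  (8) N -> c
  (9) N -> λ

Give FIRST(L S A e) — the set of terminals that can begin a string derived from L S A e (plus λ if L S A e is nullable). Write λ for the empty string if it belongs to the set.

FIRST(A) = {λ, c}
FIRST(N) = {λ, c}
FIRST(S) = {λ, c, d, e}  (via N L)
FIRST(L) = {λ, c, d, e}  (via N A S S)
FIRST(L S A e): take FIRST of each symbol in turn, carrying on past any symbol whose FIRST contains λ; result {c, d, e}.

{c, d, e}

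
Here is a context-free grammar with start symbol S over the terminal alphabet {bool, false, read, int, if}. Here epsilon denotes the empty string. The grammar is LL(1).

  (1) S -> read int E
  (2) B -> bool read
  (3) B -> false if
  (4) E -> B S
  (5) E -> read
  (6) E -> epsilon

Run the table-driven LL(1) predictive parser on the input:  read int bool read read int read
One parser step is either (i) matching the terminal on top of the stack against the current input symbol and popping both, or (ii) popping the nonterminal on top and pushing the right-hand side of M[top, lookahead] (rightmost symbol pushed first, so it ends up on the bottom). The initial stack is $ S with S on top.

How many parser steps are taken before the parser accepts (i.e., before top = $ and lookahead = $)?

      Stack          Input                               Action
   1  $ S            read int bool read read int read $  expand S -> read int E
   2  $ E int read   read int bool read read int read $  match read
   3  $ E int        int bool read read int read $       match int
   4  $ E            bool read read int read $           expand E -> B S
   5  $ S B          bool read read int read $           expand B -> bool read
   6  $ S read bool  bool read read int read $           match bool
   7  $ S read       read read int read $                match read
   8  $ S            read int read $                     expand S -> read int E
   9  $ E int read   read int read $                     match read
  10  $ E int        int read $                          match int
  11  $ E            read $                              expand E -> read
  12  $ read         read $                              match read
Accept reached after 12 steps.

12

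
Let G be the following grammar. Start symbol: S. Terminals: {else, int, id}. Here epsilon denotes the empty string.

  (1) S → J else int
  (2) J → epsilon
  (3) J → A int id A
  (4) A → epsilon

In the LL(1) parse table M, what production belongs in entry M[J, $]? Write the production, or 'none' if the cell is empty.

none

FIRST(A) = {epsilon}
FIRST(J) = {epsilon, int}  (via A int id A)
FIRST(S) = {else, int}  (via J else int)
FOLLOW(S) includes $ since S is the start symbol.
FOLLOW(J): in S→J else int, J is followed by else int with FIRST {else}. Thus FOLLOW(J) = {else}.
For J → epsilon: FIRST(epsilon) = {epsilon}, so it goes in M[J, t] for t ∈ {}; since epsilon ∈ FIRST, also for every t ∈ FOLLOW(J) = {else}.
For J → A int id A: FIRST(A int id A) = {int}, so it goes in M[J, t] for t ∈ {int}.
None of these place a production in M[J, $].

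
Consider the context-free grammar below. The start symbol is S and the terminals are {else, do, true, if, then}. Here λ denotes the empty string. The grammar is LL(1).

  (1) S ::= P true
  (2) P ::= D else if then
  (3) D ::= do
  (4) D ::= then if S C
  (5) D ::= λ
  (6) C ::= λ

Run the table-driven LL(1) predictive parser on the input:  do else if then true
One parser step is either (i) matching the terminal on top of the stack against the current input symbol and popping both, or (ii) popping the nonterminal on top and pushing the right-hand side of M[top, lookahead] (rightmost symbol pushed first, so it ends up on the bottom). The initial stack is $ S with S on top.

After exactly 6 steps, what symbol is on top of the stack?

then

step 1: stack=$ S  input=do else if then true $  — expand S ::= P true
step 2: stack=$ true P  input=do else if then true $  — expand P ::= D else if then
step 3: stack=$ true then if else D  input=do else if then true $  — expand D ::= do
step 4: stack=$ true then if else do  input=do else if then true $  — match do
step 5: stack=$ true then if else  input=else if then true $  — match else
step 6: stack=$ true then if  input=if then true $  — match if
Stack after step 6: $ true then (top = then).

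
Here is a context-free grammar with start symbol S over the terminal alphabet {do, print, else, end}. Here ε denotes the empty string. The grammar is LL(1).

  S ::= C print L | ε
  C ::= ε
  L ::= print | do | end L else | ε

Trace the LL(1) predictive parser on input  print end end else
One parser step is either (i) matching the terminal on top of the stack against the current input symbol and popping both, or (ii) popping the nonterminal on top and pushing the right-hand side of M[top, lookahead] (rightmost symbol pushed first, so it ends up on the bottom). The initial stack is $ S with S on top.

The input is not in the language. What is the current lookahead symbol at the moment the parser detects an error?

$

step 1: stack=$ S  input=print end end else $  — expand S ::= C print L
step 2: stack=$ L print C  input=print end end else $  — expand C ::= ε
step 3: stack=$ L print  input=print end end else $  — match print
step 4: stack=$ L  input=end end else $  — expand L ::= end L else
step 5: stack=$ else L end  input=end end else $  — match end
step 6: stack=$ else L  input=end else $  — expand L ::= end L else
step 7: stack=$ else else L end  input=end else $  — match end
step 8: stack=$ else else L  input=else $  — expand L ::= ε
step 9: stack=$ else else  input=else $  — match else
step 10: stack=$ else  input=$  — error: top is terminal else but lookahead is $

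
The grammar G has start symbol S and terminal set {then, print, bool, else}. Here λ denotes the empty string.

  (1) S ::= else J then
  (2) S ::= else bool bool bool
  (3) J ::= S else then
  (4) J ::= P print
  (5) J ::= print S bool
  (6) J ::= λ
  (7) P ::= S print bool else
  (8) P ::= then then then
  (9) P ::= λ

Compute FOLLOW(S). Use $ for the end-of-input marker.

FIRST(S): from S::=else J then we get {else}; from S::=else bool bool bool we get {else}. So FIRST(S) = {else}.
FIRST(P): from P::=S print bool else we get {else}; from P::=then then then we get {then}; from P::=λ we get {λ}. So FIRST(P) = {λ, else, then}.
FIRST(J): from J::=S else then we get {else}; from J::=P print we get {else, print, then}; from J::=print S bool we get {print}; from J::=λ we get {λ}. So FIRST(J) = {λ, else, print, then}.
FOLLOW(S) includes $ since S is the start symbol.
FOLLOW(S): in J::=S else then, S is followed by else then with FIRST {else}; in J::=print S bool, S is followed by bool with FIRST {bool}; in P::=S print bool else, S is followed by print bool else with FIRST {print}. Thus FOLLOW(S) = {$, bool, else, print}.
FOLLOW(J): in S::=else J then, J is followed by then with FIRST {then}. Thus FOLLOW(J) = {then}.
FOLLOW(P): in J::=P print, P is followed by print with FIRST {print}. Thus FOLLOW(P) = {print}.

{$, bool, else, print}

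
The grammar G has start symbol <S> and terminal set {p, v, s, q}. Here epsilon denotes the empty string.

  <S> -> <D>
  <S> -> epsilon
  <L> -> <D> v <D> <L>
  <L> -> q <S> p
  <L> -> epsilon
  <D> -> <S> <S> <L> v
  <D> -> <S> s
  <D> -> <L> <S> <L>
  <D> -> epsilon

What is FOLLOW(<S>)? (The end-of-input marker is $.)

{$, p, q, s, v}

FIRST(<S>) = {epsilon, q, s, v}  (via <D>)
FIRST(<L>) = {epsilon, q, s, v}  (via <D> v <D> <L>)
FIRST(<D>) = {epsilon, q, s, v}  (via <S> <S> <L> v, <S> s, <L> <S> <L>)
FOLLOW(<S>) includes $ since <S> is the start symbol.
FOLLOW(<S>): in <L>->q <S> p, <S> is followed by p with FIRST {p}; in <D>-><S> <S> <L> v (occurrence 1), <S> is followed by <S> <L> v with FIRST {q, s, v}; in <D>-><S> <S> <L> v (occurrence 2), <S> is followed by <L> v with FIRST {q, s, v}; in <D>-><S> s, <S> is followed by s with FIRST {s}; in <D>-><L> <S> <L>, <S> is followed by <L> with FIRST {epsilon, q, s, v}; in <D>-><L> <S> <L>, the suffix after <S> is nullable, so FOLLOW(<S>) ⊇ FOLLOW(<D>) = {$, p, q, s, v}. Thus FOLLOW(<S>) = {$, p, q, s, v}.
FOLLOW(<L>): in <L>-><D> v <D> <L>, the suffix after <L> is empty (adds nothing new); in <D>-><S> <S> <L> v, <L> is followed by v with FIRST {v}; in <D>-><L> <S> <L> (occurrence 1), <L> is followed by <S> <L> with FIRST {epsilon, q, s, v}; in <D>-><L> <S> <L> (occurrence 1), the suffix after <L> is nullable, so FOLLOW(<L>) ⊇ FOLLOW(<D>) = {$, p, q, s, v}; in <D>-><L> <S> <L> (occurrence 2), the suffix after <L> is empty, so FOLLOW(<L>) ⊇ FOLLOW(<D>) = {$, p, q, s, v}. Thus FOLLOW(<L>) = {$, p, q, s, v}.
FOLLOW(<D>): in <S>-><D>, the suffix after <D> is empty, so FOLLOW(<D>) ⊇ FOLLOW(<S>) = {$, p, q, s, v}; in <L>-><D> v <D> <L> (occurrence 1), <D> is followed by v <D> <L> with FIRST {v}; in <L>-><D> v <D> <L> (occurrence 2), <D> is followed by <L> with FIRST {epsilon, q, s, v}; in <L>-><D> v <D> <L> (occurrence 2), the suffix after <D> is nullable, so FOLLOW(<D>) ⊇ FOLLOW(<L>) = {$, p, q, s, v}. Thus FOLLOW(<D>) = {$, p, q, s, v}.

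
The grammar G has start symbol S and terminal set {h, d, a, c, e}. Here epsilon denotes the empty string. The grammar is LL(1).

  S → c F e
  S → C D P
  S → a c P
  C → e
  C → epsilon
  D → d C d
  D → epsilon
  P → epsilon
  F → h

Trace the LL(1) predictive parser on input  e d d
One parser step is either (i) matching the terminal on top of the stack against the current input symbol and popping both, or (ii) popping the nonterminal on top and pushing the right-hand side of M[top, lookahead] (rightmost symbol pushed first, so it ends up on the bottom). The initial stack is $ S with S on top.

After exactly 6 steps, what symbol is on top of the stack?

     Stack      Input    Action
  1  $ S        e d d $  expand S → C D P
  2  $ P D C    e d d $  expand C → e
  3  $ P D e    e d d $  match e
  4  $ P D      d d $    expand D → d C d
  5  $ P d C d  d d $    match d
  6  $ P d C    d $      expand C → epsilon
Stack after step 6: $ P d (top = d).

d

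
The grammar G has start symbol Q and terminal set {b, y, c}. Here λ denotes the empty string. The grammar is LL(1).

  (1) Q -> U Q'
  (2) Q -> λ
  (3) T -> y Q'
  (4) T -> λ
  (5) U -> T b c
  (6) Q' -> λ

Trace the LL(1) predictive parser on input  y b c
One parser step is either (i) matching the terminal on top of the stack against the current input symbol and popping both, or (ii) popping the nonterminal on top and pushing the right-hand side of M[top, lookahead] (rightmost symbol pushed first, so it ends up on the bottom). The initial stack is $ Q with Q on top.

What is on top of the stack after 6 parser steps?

step 1: stack=$ Q  input=y b c $  — expand Q -> U Q'
step 2: stack=$ Q' U  input=y b c $  — expand U -> T b c
step 3: stack=$ Q' c b T  input=y b c $  — expand T -> y Q'
step 4: stack=$ Q' c b Q' y  input=y b c $  — match y
step 5: stack=$ Q' c b Q'  input=b c $  — expand Q' -> λ
step 6: stack=$ Q' c b  input=b c $  — match b
Stack after step 6: $ Q' c (top = c).

c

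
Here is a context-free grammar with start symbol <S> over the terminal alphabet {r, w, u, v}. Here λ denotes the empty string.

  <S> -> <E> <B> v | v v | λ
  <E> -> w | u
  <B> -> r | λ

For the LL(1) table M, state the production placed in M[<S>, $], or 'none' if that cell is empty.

<S> -> λ

FIRST(<E>): from <E>->w we get {w}; from <E>->u we get {u}. So FIRST(<E>) = {u, w}.
FIRST(<B>): from <B>->r we get {r}; from <B>->λ we get {λ}. So FIRST(<B>) = {λ, r}.
FIRST(<S>): from <S>-><E> <B> v we get {u, w}; from <S>->v v we get {v}; from <S>->λ we get {λ}. So FIRST(<S>) = {λ, u, v, w}.
FOLLOW(<S>) includes $ since <S> is the start symbol.
FOLLOW(<S>): <S> appears on no right-hand side. Thus FOLLOW(<S>) = {$}.
For <S> -> <E> <B> v: FIRST(<E> <B> v) = {u, w}, so it goes in M[<S>, t] for t ∈ {u, w}.
For <S> -> v v: FIRST(v v) = {v}, so it goes in M[<S>, t] for t ∈ {v}.
For <S> -> λ: FIRST(λ) = {λ}, so it goes in M[<S>, t] for t ∈ {}; since λ ∈ FIRST, also for every t ∈ FOLLOW(<S>) = {$}.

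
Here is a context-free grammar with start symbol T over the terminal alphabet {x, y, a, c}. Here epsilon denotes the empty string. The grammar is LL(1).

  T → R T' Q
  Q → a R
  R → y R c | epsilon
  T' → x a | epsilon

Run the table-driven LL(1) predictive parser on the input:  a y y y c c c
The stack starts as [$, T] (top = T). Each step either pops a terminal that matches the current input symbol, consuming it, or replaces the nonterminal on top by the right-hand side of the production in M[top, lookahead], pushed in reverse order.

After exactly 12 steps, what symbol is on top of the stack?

step 1: stack=$ T  input=a y y y c c c $  — expand T → R T' Q
step 2: stack=$ Q T' R  input=a y y y c c c $  — expand R → epsilon
step 3: stack=$ Q T'  input=a y y y c c c $  — expand T' → epsilon
step 4: stack=$ Q  input=a y y y c c c $  — expand Q → a R
step 5: stack=$ R a  input=a y y y c c c $  — match a
step 6: stack=$ R  input=y y y c c c $  — expand R → y R c
step 7: stack=$ c R y  input=y y y c c c $  — match y
step 8: stack=$ c R  input=y y c c c $  — expand R → y R c
step 9: stack=$ c c R y  input=y y c c c $  — match y
step 10: stack=$ c c R  input=y c c c $  — expand R → y R c
step 11: stack=$ c c c R y  input=y c c c $  — match y
step 12: stack=$ c c c R  input=c c c $  — expand R → epsilon
Stack after step 12: $ c c c (top = c).

c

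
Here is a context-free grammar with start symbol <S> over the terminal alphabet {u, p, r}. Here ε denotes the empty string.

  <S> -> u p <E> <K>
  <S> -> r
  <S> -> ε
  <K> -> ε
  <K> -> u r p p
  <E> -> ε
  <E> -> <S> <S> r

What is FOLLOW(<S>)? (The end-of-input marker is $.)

{$, r, u}

FIRST(<S>): from <S>->u p <E> <K> we get {u}; from <S>->r we get {r}; from <S>->ε we get {ε}. So FIRST(<S>) = {ε, r, u}.
FIRST(<K>): from <K>->ε we get {ε}; from <K>->u r p p we get {u}. So FIRST(<K>) = {ε, u}.
FIRST(<E>): from <E>->ε we get {ε}; from <E>-><S> <S> r we get {r, u}. So FIRST(<E>) = {ε, r, u}.
FOLLOW(<S>) includes $ since <S> is the start symbol.
FOLLOW(<S>): in <E>-><S> <S> r (occurrence 1), <S> is followed by <S> r with FIRST {r, u}; in <E>-><S> <S> r (occurrence 2), <S> is followed by r with FIRST {r}. Thus FOLLOW(<S>) = {$, r, u}.
FOLLOW(<K>): in <S>->u p <E> <K>, the suffix after <K> is empty, so FOLLOW(<K>) ⊇ FOLLOW(<S>) = {$, r, u}. Thus FOLLOW(<K>) = {$, r, u}.
FOLLOW(<E>): in <S>->u p <E> <K>, <E> is followed by <K> with FIRST {ε, u}; in <S>->u p <E> <K>, the suffix after <E> is nullable, so FOLLOW(<E>) ⊇ FOLLOW(<S>) = {$, r, u}. Thus FOLLOW(<E>) = {$, r, u}.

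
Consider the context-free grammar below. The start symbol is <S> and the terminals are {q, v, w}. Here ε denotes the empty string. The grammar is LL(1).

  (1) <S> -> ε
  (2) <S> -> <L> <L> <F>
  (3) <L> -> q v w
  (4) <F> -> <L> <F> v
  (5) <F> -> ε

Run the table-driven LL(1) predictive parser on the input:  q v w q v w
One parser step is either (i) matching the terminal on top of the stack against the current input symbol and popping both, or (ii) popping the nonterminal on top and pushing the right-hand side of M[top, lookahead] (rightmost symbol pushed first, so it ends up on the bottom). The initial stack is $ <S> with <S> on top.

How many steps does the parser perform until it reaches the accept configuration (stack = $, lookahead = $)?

10

      Stack            Input          Action
   1  $ <S>            q v w q v w $  expand <S> -> <L> <L> <F>
   2  $ <F> <L> <L>    q v w q v w $  expand <L> -> q v w
   3  $ <F> <L> w v q  q v w q v w $  match q
   4  $ <F> <L> w v    v w q v w $    match v
   5  $ <F> <L> w      w q v w $      match w
   6  $ <F> <L>        q v w $        expand <L> -> q v w
   7  $ <F> w v q      q v w $        match q
   8  $ <F> w v        v w $          match v
   9  $ <F> w          w $            match w
  10  $ <F>            $              expand <F> -> ε
Accept reached after 10 steps.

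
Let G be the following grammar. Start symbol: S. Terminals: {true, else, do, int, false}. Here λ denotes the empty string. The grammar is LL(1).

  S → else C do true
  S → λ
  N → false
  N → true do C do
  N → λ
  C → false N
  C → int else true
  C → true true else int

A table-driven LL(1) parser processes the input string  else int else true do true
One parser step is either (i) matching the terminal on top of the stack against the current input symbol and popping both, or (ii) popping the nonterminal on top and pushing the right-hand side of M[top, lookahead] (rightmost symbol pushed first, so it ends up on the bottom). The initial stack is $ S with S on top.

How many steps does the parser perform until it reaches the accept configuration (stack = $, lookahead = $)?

8

step 1: stack=$ S  input=else int else true do true $  — expand S → else C do true
step 2: stack=$ true do C else  input=else int else true do true $  — match else
step 3: stack=$ true do C  input=int else true do true $  — expand C → int else true
step 4: stack=$ true do true else int  input=int else true do true $  — match int
step 5: stack=$ true do true else  input=else true do true $  — match else
step 6: stack=$ true do true  input=true do true $  — match true
step 7: stack=$ true do  input=do true $  — match do
step 8: stack=$ true  input=true $  — match true
Accept reached after 8 steps.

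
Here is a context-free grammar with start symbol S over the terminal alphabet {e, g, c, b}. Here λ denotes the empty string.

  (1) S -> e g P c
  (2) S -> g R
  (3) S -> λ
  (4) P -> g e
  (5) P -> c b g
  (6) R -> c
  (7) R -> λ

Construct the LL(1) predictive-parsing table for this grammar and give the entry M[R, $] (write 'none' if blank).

FIRST(S): from S->e g P c we get {e}; from S->g R we get {g}; from S->λ we get {λ}. So FIRST(S) = {λ, e, g}.
FIRST(P): from P->g e we get {g}; from P->c b g we get {c}. So FIRST(P) = {c, g}.
FIRST(R): from R->c we get {c}; from R->λ we get {λ}. So FIRST(R) = {λ, c}.
FOLLOW(S) includes $ since S is the start symbol.
FOLLOW(S): S appears on no right-hand side. Thus FOLLOW(S) = {$}.
FOLLOW(R): in S->g R, the suffix after R is empty, so FOLLOW(R) ⊇ FOLLOW(S) = {$}. Thus FOLLOW(R) = {$}.
For R -> c: FIRST(c) = {c}, so it goes in M[R, t] for t ∈ {c}.
For R -> λ: FIRST(λ) = {λ}, so it goes in M[R, t] for t ∈ {}; since λ ∈ FIRST, also for every t ∈ FOLLOW(R) = {$}.

R -> λ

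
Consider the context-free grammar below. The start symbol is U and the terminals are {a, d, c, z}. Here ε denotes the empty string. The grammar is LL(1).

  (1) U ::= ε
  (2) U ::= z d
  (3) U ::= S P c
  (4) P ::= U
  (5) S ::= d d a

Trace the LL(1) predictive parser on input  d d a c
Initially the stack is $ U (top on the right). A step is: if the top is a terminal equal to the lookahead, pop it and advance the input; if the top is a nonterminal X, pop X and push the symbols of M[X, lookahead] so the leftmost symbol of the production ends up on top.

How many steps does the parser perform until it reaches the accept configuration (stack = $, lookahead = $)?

step 1: stack=$ U  input=d d a c $  — expand U ::= S P c
step 2: stack=$ c P S  input=d d a c $  — expand S ::= d d a
step 3: stack=$ c P a d d  input=d d a c $  — match d
step 4: stack=$ c P a d  input=d a c $  — match d
step 5: stack=$ c P a  input=a c $  — match a
step 6: stack=$ c P  input=c $  — expand P ::= U
step 7: stack=$ c U  input=c $  — expand U ::= ε
step 8: stack=$ c  input=c $  — match c
Accept reached after 8 steps.

8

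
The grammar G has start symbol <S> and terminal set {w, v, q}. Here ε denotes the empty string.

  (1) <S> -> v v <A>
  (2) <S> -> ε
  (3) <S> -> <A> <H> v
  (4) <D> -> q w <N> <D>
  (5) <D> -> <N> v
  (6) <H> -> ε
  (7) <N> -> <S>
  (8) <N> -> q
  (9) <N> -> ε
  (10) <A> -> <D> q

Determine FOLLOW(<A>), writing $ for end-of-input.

{$, q, v}

FIRST(<H>) = {ε}
FIRST(<S>) = {ε, q, v}  (via <A> <H> v)
FIRST(<N>) = {ε, q, v}  (via <S>)
FIRST(<D>) = {q, v}  (via <N> v)
FIRST(<A>) = {q, v}  (via <D> q)
FOLLOW(<S>) includes $ since <S> is the start symbol.
FOLLOW(<D>): in <D>->q w <N> <D>, the suffix after <D> is empty (adds nothing new); in <A>-><D> q, <D> is followed by q with FIRST {q}. Thus FOLLOW(<D>) = {q}.
FOLLOW(<H>): in <S>-><A> <H> v, <H> is followed by v with FIRST {v}. Thus FOLLOW(<H>) = {v}.
FOLLOW(<N>): in <D>->q w <N> <D>, <N> is followed by <D> with FIRST {q, v}; in <D>-><N> v, <N> is followed by v with FIRST {v}. Thus FOLLOW(<N>) = {q, v}.
FOLLOW(<S>): in <N>-><S>, the suffix after <S> is empty, so FOLLOW(<S>) ⊇ FOLLOW(<N>) = {q, v}. Thus FOLLOW(<S>) = {$, q, v}.
FOLLOW(<A>): in <S>->v v <A>, the suffix after <A> is empty, so FOLLOW(<A>) ⊇ FOLLOW(<S>) = {$, q, v}; in <S>-><A> <H> v, <A> is followed by <H> v with FIRST {v}. Thus FOLLOW(<A>) = {$, q, v}.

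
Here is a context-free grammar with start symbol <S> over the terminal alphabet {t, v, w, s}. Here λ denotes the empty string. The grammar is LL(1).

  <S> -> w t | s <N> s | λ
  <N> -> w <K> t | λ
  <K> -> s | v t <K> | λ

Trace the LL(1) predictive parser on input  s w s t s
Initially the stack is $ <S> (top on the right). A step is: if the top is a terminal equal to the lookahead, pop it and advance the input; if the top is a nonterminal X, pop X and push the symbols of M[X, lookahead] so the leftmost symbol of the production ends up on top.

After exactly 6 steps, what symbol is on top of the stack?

step 1: stack=$ <S>  input=s w s t s $  — expand <S> -> s <N> s
step 2: stack=$ s <N> s  input=s w s t s $  — match s
step 3: stack=$ s <N>  input=w s t s $  — expand <N> -> w <K> t
step 4: stack=$ s t <K> w  input=w s t s $  — match w
step 5: stack=$ s t <K>  input=s t s $  — expand <K> -> s
step 6: stack=$ s t s  input=s t s $  — match s
Stack after step 6: $ s t (top = t).

t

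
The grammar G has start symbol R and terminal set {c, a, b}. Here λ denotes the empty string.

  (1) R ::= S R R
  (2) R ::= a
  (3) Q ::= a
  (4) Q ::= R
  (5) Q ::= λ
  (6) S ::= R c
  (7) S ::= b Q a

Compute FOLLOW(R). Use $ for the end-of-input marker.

{$, a, b, c}

FIRST(R): from R::=S R R we get {a, b}; from R::=a we get {a}. So FIRST(R) = {a, b}.
FIRST(Q): from Q::=a we get {a}; from Q::=R we get {a, b}; from Q::=λ we get {λ}. So FIRST(Q) = {λ, a, b}.
FIRST(S): from S::=R c we get {a, b}; from S::=b Q a we get {b}. So FIRST(S) = {a, b}.
FOLLOW(R) includes $ since R is the start symbol.
FOLLOW(Q): in S::=b Q a, Q is followed by a with FIRST {a}. Thus FOLLOW(Q) = {a}.
FOLLOW(R): in R::=S R R (occurrence 1), R is followed by R with FIRST {a, b}; in R::=S R R (occurrence 2), the suffix after R is empty (adds nothing new); in Q::=R, the suffix after R is empty, so FOLLOW(R) ⊇ FOLLOW(Q) = {a}; in S::=R c, R is followed by c with FIRST {c}. Thus FOLLOW(R) = {$, a, b, c}.
FOLLOW(S): in R::=S R R, S is followed by R R with FIRST {a, b}. Thus FOLLOW(S) = {a, b}.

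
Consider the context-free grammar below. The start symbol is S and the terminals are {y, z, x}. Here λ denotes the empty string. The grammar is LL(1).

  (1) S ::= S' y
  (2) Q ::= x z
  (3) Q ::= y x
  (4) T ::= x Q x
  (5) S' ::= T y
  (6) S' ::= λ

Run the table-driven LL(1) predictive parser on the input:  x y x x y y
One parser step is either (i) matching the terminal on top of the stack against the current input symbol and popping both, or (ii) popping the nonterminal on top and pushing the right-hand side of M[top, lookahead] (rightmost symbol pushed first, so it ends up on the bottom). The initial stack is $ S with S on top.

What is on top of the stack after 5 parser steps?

step 1: stack=$ S  input=x y x x y y $  — expand S ::= S' y
step 2: stack=$ y S'  input=x y x x y y $  — expand S' ::= T y
step 3: stack=$ y y T  input=x y x x y y $  — expand T ::= x Q x
step 4: stack=$ y y x Q x  input=x y x x y y $  — match x
step 5: stack=$ y y x Q  input=y x x y y $  — expand Q ::= y x
Stack after step 5: $ y y x x y (top = y).

y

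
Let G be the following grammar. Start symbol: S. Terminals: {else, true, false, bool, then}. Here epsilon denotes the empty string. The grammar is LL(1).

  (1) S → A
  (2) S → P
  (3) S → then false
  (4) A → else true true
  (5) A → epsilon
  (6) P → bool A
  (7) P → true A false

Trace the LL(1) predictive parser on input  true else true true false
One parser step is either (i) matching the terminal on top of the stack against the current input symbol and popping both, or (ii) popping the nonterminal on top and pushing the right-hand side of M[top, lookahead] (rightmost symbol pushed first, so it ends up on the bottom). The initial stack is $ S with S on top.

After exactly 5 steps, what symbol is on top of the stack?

true

     Stack                   Input                        Action
  1  $ S                     true else true true false $  expand S → P
  2  $ P                     true else true true false $  expand P → true A false
  3  $ false A true          true else true true false $  match true
  4  $ false A               else true true false $       expand A → else true true
  5  $ false true true else  else true true false $       match else
Stack after step 5: $ false true true (top = true).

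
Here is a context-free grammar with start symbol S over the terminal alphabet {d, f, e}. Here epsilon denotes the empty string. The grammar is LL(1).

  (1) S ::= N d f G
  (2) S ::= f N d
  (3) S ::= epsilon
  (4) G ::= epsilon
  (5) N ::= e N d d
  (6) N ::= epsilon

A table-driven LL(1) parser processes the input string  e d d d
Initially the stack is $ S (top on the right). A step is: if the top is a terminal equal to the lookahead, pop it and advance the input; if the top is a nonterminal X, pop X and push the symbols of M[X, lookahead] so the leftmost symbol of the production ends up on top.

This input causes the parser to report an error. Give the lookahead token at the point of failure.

$

step 1: stack=$ S  input=e d d d $  — expand S ::= N d f G
step 2: stack=$ G f d N  input=e d d d $  — expand N ::= e N d d
step 3: stack=$ G f d d d N e  input=e d d d $  — match e
step 4: stack=$ G f d d d N  input=d d d $  — expand N ::= epsilon
step 5: stack=$ G f d d d  input=d d d $  — match d
step 6: stack=$ G f d d  input=d d $  — match d
step 7: stack=$ G f d  input=d $  — match d
step 8: stack=$ G f  input=$  — error: top is terminal f but lookahead is $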